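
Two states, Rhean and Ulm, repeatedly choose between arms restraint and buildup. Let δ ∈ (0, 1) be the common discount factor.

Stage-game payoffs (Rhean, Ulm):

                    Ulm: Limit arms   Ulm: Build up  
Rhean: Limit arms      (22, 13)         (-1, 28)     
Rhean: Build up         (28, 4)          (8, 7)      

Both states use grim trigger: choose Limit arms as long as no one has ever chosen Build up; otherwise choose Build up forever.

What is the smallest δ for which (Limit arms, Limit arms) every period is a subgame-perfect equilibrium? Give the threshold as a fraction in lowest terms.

5/7

Rhean: cooperation gives 22 each period; deviation gives 28 once then 8 forever.
  22/(1−δ) ≥ 28 + 8δ/(1−δ) ⇒ δ ≥ 6/20 = 3/10.
Ulm: cooperation gives 13 each period; deviation gives 28 once then 7 forever.
  δ ≥ 15/21 = 5/7.
Both must hold, so the binding constraint is Ulm's: δ ≥ 5/7.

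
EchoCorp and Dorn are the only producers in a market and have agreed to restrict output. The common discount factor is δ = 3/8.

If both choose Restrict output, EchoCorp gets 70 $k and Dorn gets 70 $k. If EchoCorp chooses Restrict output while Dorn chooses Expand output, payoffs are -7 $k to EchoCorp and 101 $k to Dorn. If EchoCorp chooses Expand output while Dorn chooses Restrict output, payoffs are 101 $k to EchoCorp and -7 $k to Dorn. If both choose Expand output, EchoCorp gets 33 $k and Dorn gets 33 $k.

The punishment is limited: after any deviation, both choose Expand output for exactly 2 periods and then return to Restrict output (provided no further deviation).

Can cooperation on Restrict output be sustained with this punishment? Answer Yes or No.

No

Comparing payoff streams over the 3 periods until play realigns: cooperate → 70(1+δ+…+δ^2); deviate → 101 + 33(δ+…+δ^2).
Cooperation is sustained iff (70−33)(δ+…+δ^2) ≥ 101−70.
δ+…+δ^2 = 3/8·(1−(3/8)^2)/(1−3/8) = 0.5156, and (101−70)/(70−33) = 0.8378.
0.5156 < 0.8378, so cooperation is not sustainable.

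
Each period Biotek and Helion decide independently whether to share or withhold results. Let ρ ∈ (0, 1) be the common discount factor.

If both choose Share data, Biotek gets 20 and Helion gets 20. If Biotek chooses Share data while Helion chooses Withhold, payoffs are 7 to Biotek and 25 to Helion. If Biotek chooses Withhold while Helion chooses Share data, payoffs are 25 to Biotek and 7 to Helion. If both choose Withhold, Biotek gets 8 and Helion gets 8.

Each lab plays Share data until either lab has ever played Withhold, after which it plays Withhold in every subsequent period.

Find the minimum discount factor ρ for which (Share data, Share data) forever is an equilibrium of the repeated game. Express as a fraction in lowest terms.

Under grim trigger the critical discount factor is (T−C)/(T−P) with T = 25, C = 20, P = 8.
ρ* = (25−20)/(25−8) = 5/17.

5/17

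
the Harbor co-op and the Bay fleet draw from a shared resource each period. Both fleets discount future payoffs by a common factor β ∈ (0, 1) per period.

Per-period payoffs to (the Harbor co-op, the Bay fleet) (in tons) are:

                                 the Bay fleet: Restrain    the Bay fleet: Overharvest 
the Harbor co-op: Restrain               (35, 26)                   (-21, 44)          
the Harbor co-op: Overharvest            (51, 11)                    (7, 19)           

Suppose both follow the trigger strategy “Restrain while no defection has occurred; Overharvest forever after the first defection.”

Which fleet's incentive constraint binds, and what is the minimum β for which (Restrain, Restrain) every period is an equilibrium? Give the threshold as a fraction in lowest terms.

the Bay fleet; β ≥ 18/25

the Harbor co-op: cooperation gives 35 each period; deviation gives 51 once then 7 forever.
  35/(1−β) ≥ 51 + 7β/(1−β) ⇒ β ≥ 16/44 = 4/11.
the Bay fleet: cooperation gives 26 each period; deviation gives 44 once then 19 forever.
  β ≥ 18/25.
Both must hold, so the binding constraint is the Bay fleet's: β ≥ 18/25.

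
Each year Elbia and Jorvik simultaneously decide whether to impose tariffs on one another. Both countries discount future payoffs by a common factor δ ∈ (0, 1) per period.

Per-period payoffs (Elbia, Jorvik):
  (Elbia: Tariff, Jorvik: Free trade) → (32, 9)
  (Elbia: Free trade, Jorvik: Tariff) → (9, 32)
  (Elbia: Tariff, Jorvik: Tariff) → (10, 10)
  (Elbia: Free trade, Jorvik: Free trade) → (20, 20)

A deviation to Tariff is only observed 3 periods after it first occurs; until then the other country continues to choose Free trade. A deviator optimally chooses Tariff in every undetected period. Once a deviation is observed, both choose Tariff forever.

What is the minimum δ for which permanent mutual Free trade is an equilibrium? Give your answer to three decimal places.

A deviator earns 32 for 3 periods, then 10 forever; cooperating earns 20 forever. Multiplying the IC by (1−δ):
20 ≥ 32(1−δ^3) + 10δ^3, so 22·δ^3 ≥ 12 and δ^3 ≥ 6/11.
δ ≥ (6/11)^(1/3) ≈ 0.817.

0.817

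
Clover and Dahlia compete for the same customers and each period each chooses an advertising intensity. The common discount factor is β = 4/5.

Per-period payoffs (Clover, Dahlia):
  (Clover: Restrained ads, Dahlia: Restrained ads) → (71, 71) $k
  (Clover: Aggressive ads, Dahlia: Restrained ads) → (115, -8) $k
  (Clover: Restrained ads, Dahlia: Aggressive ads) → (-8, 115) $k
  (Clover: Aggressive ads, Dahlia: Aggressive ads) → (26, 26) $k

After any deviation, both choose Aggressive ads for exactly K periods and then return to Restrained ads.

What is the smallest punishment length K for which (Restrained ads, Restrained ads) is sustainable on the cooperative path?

No profitable deviation requires (71−26)(β+…+β^K) ≥ 115−71, i.e. β+…+β^K ≥ 44/45 ≈ 0.9778.
With β = 4/5, the partial sums are K=1: 0.8000, K=2: 1.4400.
K = 2 is the first length at which the sum reaches 0.9778.

2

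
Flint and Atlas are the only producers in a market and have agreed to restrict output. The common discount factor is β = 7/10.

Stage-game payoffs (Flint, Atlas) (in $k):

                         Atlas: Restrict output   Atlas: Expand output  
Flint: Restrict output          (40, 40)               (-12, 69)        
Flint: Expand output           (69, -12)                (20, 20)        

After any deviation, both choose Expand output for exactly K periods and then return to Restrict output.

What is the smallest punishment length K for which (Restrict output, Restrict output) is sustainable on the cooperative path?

3

Need Σ_{k=1}^{K} β^k ≥ (69−40)/(40−20) = 1.4500 at β = 7/10.
At K = 2 the sum is 1.1900 < 1.4500; at K = 3 it is 1.5330 ≥ 1.4500.
So the minimum punishment length is K = 3.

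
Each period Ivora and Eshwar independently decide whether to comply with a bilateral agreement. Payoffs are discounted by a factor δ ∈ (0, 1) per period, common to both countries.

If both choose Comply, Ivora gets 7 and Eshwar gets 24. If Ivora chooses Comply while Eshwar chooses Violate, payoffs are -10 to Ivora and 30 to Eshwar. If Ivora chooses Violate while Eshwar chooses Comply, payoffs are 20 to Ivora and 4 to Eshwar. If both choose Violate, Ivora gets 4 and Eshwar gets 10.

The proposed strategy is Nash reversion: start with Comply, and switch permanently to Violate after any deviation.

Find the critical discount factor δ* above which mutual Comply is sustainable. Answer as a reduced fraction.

For Ivora: deviation gain 20−7 = 13, per-period punishment loss 7−4 = 3. IC gives δ ≥ 13/16.
For Eshwar: gain 6, loss 14 per period, so δ ≥ 6/20 = 3/10.
The tighter constraint is Ivora's, so cooperation needs δ ≥ 13/16.

13/16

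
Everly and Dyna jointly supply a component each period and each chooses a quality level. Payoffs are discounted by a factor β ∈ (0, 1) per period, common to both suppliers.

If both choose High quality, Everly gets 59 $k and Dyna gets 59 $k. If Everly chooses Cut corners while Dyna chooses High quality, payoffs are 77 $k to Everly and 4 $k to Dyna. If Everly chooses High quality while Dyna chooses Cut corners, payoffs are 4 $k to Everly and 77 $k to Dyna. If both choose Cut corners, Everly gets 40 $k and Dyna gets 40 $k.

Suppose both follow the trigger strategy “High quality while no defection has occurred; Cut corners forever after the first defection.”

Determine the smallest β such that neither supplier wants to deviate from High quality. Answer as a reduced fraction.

18/37

Under grim trigger the critical discount factor is (T−C)/(T−P) with T = 77, C = 59, P = 40.
β* = (77−59)/(77−40) = 18/37.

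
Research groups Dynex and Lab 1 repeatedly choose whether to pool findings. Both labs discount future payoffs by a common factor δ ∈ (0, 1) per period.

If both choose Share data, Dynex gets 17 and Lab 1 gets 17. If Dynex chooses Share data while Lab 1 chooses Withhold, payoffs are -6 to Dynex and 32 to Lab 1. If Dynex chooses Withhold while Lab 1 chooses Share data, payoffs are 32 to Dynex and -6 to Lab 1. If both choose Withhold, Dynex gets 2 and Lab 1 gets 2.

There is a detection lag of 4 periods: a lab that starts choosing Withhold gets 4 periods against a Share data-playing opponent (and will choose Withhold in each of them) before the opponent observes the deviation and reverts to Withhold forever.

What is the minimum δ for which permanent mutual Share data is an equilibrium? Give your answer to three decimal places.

Deviating for the 4 undetected periods gains 32−17 = 15 per period over cooperation, then loses 17−2 = 15 per period forever once punishment starts.
Gain: 15(1 + δ + … + δ^3); loss: 15·δ^4/(1−δ).
No profitable deviation ⇔ 15(1−δ^4) ≤ 15·δ^4, i.e. δ^4 ≥ 15/(15+15) = 1/2.
Hence δ ≥ (1/2)^(1/4) ≈ 0.841.

0.841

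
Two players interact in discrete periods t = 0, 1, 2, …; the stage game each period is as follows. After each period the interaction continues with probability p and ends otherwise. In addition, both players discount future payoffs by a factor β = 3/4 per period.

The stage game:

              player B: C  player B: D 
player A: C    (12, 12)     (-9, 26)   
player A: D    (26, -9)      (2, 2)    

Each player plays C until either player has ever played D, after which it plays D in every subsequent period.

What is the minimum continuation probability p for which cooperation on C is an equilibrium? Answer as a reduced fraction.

7/9

Expected continuation weight on next period's payoff is β·p = 3/4·p, which plays the role of the discount factor.
Cooperation requires 3/4·p ≥ (26−12)/(26−2) = 7/12, hence p ≥ 7/9.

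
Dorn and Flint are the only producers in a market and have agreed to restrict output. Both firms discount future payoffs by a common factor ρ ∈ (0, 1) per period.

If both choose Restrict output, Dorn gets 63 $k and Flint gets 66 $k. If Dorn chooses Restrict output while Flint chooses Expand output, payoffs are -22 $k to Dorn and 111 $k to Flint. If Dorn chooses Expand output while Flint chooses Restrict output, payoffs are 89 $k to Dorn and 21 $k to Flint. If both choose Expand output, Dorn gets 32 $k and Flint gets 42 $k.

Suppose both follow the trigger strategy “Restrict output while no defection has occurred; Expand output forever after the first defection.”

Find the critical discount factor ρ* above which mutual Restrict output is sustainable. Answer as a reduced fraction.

Dorn's threshold: (89−63)/(89−32) = 26/57.
Flint's threshold: (111−66)/(111−42) = 15/23.
26/57 < 15/23, so Flint binds and ρ* = 15/23.

15/23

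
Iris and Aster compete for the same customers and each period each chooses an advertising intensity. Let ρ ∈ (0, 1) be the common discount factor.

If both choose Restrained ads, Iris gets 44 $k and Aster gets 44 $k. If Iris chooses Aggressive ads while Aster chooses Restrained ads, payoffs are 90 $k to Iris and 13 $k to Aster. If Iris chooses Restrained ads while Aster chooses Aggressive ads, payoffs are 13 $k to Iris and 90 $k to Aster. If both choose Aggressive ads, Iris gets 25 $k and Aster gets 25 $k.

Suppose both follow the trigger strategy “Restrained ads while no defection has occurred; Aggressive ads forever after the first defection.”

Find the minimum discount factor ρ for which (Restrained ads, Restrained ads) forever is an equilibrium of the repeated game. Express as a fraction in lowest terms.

One-period gain from deviating is 90 − 44 = 46. The loss is 44 − 25 = 19 in every subsequent period, with present value 19·ρ/(1−ρ).
Deviation is unprofitable when 19·ρ/(1−ρ) ≥ 46, i.e. ρ/(1−ρ) ≥ 46/19.
Equivalently ρ ≥ 46/(46+19) = 46/65.

46/65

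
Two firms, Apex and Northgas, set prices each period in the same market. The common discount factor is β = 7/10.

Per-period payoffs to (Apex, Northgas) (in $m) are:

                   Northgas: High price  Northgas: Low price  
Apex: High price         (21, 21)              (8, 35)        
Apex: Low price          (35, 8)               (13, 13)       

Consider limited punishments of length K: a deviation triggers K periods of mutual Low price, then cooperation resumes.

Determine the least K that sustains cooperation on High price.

4

IC: β(1−β^K)/(1−β) ≥ (35−21)/(21−13) = 7/4.
With β = 7/10: need 1 − β^K ≥ 7/4·(1−7/10)/(7/10), i.e. β^K ≤ 0.2500.
Since (7/10)^3 = 0.3430 and (7/10)^4 = 0.2401, the smallest such K is 4.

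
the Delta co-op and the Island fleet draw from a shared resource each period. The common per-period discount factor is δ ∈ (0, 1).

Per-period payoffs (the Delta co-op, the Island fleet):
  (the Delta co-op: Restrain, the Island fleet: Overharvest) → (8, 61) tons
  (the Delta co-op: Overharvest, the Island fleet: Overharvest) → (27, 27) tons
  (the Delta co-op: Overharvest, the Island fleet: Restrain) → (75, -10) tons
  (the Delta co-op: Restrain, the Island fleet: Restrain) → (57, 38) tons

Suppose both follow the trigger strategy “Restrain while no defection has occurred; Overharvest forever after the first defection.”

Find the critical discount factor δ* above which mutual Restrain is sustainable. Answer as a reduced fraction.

the Delta co-op's threshold: (75−57)/(75−27) = 3/8.
the Island fleet's threshold: (61−38)/(61−27) = 23/34.
3/8 < 23/34, so the Island fleet binds and δ* = 23/34.

23/34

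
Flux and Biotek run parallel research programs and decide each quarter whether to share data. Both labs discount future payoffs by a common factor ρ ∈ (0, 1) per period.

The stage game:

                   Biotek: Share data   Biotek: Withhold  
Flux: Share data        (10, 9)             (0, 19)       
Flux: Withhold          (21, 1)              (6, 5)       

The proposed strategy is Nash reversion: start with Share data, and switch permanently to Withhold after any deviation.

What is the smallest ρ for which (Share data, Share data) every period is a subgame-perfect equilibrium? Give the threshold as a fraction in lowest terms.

Flux: cooperation gives 10 each period; deviation gives 21 once then 6 forever.
  10/(1−ρ) ≥ 21 + 6ρ/(1−ρ) ⇒ ρ ≥ 11/15.
Biotek: cooperation gives 9 each period; deviation gives 19 once then 5 forever.
  ρ ≥ 10/14 = 5/7.
Both must hold, so the binding constraint is Flux's: ρ ≥ 11/15.

11/15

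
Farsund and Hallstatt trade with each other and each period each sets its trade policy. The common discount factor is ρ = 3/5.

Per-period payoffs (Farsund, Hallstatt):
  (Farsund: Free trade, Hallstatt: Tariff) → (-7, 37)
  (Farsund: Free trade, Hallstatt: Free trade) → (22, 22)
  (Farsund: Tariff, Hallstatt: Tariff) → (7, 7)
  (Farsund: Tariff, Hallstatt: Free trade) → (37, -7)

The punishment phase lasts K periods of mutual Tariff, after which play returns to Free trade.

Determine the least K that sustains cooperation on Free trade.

3

IC: ρ(1−ρ^K)/(1−ρ) ≥ (37−22)/(22−7) = 1.
With ρ = 3/5: need 1 − ρ^K ≥ 1·(1−3/5)/(3/5), i.e. ρ^K ≤ 0.3333.
Since (3/5)^2 = 0.3600 and (3/5)^3 = 0.2160, the smallest such K is 3.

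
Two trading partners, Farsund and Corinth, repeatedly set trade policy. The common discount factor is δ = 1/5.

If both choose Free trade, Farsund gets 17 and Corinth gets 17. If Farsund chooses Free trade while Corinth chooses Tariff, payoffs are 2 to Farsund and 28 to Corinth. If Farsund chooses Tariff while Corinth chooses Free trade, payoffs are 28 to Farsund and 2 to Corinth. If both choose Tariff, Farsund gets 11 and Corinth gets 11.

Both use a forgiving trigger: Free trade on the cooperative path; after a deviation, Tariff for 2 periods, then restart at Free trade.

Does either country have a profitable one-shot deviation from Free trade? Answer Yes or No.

Yes

A one-shot deviation gives 28 now, then 11 for 2 periods, then back to 17.
Gain from deviating: (28−17) today; loss: (17−11) in each of the next 2 periods.
No-deviation condition: (17−11)(δ+…+δ^2) ≥ 28−17, i.e. δ+…+δ^2 ≥ 11/6.
At δ = 1/5: δ+…+δ^2 = 0.2400 < 1.8333.
So cooperation is not sustainable.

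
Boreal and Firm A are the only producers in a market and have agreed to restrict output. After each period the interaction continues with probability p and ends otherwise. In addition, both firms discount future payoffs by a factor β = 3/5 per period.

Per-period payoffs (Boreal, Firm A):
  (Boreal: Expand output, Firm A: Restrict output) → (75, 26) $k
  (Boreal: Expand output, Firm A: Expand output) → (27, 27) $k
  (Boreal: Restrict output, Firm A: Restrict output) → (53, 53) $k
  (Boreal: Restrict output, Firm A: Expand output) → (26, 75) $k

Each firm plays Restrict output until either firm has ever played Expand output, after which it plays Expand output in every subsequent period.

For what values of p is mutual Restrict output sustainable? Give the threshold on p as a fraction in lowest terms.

With continuation probability p and discount β, the effective per-period discount factor is βp.
Grim-trigger IC: βp ≥ (75−53)/(75−27) = 11/24.
So p ≥ (11/24)/(3/5) = 55/72.

55/72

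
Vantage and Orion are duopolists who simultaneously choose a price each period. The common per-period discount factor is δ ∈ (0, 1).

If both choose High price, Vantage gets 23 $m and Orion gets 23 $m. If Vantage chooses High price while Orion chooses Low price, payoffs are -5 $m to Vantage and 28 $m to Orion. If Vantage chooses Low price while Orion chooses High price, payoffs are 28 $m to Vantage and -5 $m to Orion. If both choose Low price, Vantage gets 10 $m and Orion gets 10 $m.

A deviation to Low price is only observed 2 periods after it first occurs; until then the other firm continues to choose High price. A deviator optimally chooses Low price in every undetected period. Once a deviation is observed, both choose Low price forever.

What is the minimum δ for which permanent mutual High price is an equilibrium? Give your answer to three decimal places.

The best deviation is to choose Low price for all 2 undetected periods, earning 28 each, then 10 forever once detected.
Deviation value: 28(1−δ^2)/(1−δ) + 10δ^2/(1−δ); cooperation value: 23/(1−δ).
IC: 23 ≥ 28(1−δ^2) + 10δ^2 = 28 − 18δ^2.
So δ^2 ≥ 5/18, giving δ ≥ (5/18)^(1/2) ≈ 0.527.

0.527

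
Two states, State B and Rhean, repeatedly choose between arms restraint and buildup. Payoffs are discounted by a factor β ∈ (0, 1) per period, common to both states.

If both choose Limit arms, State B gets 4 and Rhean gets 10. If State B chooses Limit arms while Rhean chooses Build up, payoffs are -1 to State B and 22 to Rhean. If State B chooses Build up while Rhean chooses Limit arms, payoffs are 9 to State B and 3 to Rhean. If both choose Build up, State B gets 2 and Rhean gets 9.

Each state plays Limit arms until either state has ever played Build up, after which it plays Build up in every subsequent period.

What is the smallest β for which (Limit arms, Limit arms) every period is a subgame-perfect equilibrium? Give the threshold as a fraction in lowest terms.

State B's threshold: (9−4)/(9−2) = 5/7.
Rhean's threshold: (22−10)/(22−9) = 12/13.
5/7 < 12/13, so Rhean binds and β* = 12/13.

12/13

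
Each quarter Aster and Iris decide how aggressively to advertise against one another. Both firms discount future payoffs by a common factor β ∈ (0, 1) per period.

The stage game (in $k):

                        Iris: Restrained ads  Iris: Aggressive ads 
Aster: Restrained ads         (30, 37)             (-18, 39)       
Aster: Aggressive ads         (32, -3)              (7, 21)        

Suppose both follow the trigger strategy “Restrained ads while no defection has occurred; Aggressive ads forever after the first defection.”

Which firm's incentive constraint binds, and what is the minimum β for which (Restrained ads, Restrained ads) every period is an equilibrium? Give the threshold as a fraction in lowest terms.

Iris; β ≥ 1/9

Aster's threshold: (32−30)/(32−7) = 2/25.
Iris's threshold: (39−37)/(39−21) = 1/9.
2/25 < 1/9, so Iris binds and β* = 1/9.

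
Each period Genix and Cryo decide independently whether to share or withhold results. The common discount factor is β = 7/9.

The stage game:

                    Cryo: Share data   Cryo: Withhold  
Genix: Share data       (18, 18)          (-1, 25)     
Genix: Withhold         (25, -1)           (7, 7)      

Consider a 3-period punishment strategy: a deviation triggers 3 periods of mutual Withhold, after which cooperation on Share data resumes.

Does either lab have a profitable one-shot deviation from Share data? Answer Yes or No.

No

IC: β+…+β^3 ≥ (25−18)/(18−7) = 7/11.
At β = 7/9: partial sum = 1.8532 ≥ 0.6364. Cooperation sustainable.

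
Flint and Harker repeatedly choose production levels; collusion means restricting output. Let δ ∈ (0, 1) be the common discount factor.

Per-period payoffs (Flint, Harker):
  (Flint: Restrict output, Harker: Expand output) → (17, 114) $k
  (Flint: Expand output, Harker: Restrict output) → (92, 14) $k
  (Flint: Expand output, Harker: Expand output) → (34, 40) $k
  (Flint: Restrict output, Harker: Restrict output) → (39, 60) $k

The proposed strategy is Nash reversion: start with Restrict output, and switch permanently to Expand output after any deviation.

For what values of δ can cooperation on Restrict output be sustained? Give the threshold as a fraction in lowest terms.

53/58

For Flint: deviation gain 92−39 = 53, per-period punishment loss 39−34 = 5. IC gives δ ≥ 53/58.
For Harker: gain 54, loss 20 per period, so δ ≥ 54/74 = 27/37.
The tighter constraint is Flint's, so cooperation needs δ ≥ 53/58.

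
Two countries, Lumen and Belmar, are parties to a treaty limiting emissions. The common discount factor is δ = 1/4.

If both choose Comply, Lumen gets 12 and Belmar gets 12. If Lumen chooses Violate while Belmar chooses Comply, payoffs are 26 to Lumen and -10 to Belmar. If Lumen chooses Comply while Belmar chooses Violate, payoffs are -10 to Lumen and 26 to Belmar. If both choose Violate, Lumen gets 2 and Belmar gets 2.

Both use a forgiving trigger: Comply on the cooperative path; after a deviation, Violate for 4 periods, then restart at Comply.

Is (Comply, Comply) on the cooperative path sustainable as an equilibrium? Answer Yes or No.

No

Comparing payoff streams over the 5 periods until play realigns: cooperate → 12(1+δ+…+δ^4); deviate → 26 + 2(δ+…+δ^4).
Cooperation is sustained iff (12−2)(δ+…+δ^4) ≥ 26−12.
δ+…+δ^4 = 1/4·(1−(1/4)^4)/(1−1/4) = 0.3320, and (26−12)/(12−2) = 1.4000.
0.3320 < 1.4000, so cooperation is not sustainable.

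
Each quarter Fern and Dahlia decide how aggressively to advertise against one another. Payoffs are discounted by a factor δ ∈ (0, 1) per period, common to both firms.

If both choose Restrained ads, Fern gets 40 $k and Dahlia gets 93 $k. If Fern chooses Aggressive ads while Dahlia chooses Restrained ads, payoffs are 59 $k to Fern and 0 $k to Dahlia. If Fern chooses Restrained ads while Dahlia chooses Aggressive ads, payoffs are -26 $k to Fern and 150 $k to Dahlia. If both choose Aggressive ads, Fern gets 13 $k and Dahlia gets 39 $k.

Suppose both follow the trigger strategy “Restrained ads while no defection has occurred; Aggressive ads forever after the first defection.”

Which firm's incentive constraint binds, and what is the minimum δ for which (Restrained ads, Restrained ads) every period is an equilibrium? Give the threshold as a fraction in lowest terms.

For Fern: deviation gain 59−40 = 19, per-period punishment loss 40−13 = 27. IC gives δ ≥ 19/46.
For Dahlia: gain 57, loss 54 per period, so δ ≥ 57/111 = 19/37.
The tighter constraint is Dahlia's, so cooperation needs δ ≥ 19/37.

Dahlia; δ ≥ 19/37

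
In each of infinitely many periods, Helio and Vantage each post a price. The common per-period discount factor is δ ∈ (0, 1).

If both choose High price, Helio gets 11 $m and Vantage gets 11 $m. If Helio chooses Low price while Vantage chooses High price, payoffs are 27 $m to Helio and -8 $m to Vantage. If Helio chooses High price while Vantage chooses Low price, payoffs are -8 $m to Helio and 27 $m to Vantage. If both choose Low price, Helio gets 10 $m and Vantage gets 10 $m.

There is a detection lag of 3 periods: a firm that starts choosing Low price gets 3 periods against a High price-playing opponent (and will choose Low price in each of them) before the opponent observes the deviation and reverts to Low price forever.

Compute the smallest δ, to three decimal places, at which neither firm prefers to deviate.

0.980

The best deviation is to choose Low price for all 3 undetected periods, earning 27 each, then 10 forever once detected.
Deviation value: 27(1−δ^3)/(1−δ) + 10δ^3/(1−δ); cooperation value: 11/(1−δ).
IC: 11 ≥ 27(1−δ^3) + 10δ^3 = 27 − 17δ^3.
So δ^3 ≥ 16/17, giving δ ≥ (16/17)^(1/3) ≈ 0.980.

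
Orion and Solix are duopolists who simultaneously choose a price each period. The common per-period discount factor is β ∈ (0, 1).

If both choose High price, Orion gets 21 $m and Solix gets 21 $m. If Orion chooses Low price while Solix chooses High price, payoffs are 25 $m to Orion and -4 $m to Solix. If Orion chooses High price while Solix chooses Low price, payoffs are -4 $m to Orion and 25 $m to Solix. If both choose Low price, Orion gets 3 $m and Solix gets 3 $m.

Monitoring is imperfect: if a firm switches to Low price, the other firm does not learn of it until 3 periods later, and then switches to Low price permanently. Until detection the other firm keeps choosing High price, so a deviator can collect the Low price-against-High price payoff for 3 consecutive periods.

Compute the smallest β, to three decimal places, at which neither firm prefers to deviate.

Deviating for the 3 undetected periods gains 25−21 = 4 per period over cooperation, then loses 21−3 = 18 per period forever once punishment starts.
Gain: 4(1 + β + … + β^2); loss: 18·β^3/(1−β).
No profitable deviation ⇔ 4(1−β^3) ≤ 18·β^3, i.e. β^3 ≥ 4/(4+18) = 2/11.
Hence β ≥ (2/11)^(1/3) ≈ 0.567.

0.567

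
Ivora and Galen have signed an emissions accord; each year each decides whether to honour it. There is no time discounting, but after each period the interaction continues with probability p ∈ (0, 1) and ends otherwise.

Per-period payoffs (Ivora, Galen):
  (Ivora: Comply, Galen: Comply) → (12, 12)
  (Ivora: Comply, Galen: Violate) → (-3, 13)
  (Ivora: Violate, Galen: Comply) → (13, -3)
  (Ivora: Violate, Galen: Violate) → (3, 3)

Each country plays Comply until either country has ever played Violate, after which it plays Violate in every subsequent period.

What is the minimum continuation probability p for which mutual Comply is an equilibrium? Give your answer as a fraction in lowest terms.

Expected cooperation value is 12 + p·12 + p²·12 + … = 12/(1−p); deviation gives 13 + p·3/(1−p).
12 ≥ 13(1−p) + 3p ⇒ 10p ≥ 1 ⇒ p ≥ 1/10.

1/10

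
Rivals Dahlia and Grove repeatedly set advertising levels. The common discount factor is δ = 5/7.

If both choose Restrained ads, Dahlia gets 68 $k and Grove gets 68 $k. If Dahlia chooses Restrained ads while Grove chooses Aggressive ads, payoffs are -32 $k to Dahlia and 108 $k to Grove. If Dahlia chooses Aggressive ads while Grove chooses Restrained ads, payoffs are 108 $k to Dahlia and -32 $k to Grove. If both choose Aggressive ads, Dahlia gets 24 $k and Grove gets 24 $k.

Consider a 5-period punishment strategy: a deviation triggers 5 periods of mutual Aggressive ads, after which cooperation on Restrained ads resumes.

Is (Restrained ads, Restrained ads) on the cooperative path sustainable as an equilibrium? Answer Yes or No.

Comparing payoff streams over the 6 periods until play realigns: cooperate → 68(1+δ+…+δ^5); deviate → 108 + 24(δ+…+δ^5).
Cooperation is sustained iff (68−24)(δ+…+δ^5) ≥ 108−68.
δ+…+δ^5 = 5/7·(1−(5/7)^5)/(1−5/7) = 2.0352, and (108−68)/(68−24) = 0.9091.
2.0352 ≥ 0.9091, so cooperation is sustainable.

Yes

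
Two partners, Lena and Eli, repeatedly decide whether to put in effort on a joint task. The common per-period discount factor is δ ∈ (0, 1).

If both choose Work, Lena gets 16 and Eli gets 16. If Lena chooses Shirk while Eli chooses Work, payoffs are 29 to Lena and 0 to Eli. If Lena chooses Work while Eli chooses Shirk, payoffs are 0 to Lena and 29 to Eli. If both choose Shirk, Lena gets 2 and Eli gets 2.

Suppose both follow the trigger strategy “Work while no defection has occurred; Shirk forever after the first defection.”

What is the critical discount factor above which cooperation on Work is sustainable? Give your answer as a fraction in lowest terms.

Under grim trigger the critical discount factor is (T−C)/(T−P) with T = 29, C = 16, P = 2.
δ* = (29−16)/(29−2) = 13/27.

13/27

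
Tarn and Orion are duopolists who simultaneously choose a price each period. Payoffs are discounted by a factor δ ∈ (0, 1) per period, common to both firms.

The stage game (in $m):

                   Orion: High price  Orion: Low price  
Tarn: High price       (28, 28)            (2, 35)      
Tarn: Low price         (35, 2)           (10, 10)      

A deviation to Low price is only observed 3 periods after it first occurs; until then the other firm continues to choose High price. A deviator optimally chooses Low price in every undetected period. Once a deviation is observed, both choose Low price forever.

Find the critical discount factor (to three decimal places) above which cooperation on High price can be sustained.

0.654

A deviator earns 35 for 3 periods, then 10 forever; cooperating earns 28 forever. Multiplying the IC by (1−δ):
28 ≥ 35(1−δ^3) + 10δ^3, so 25·δ^3 ≥ 7 and δ^3 ≥ 7/25.
δ ≥ (7/25)^(1/3) ≈ 0.654.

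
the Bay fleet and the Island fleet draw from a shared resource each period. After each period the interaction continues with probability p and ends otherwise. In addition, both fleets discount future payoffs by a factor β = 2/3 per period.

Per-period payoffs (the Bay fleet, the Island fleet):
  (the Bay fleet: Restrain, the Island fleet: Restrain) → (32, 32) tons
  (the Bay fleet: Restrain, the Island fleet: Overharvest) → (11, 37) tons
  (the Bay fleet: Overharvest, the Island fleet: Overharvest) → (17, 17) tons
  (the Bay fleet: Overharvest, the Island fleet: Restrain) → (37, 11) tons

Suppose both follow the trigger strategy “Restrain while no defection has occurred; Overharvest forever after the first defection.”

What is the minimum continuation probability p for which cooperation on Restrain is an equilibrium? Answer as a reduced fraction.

Expected continuation weight on next period's payoff is β·p = 2/3·p, which plays the role of the discount factor.
Cooperation requires 2/3·p ≥ (37−32)/(37−17) = 1/4, hence p ≥ 3/8.

3/8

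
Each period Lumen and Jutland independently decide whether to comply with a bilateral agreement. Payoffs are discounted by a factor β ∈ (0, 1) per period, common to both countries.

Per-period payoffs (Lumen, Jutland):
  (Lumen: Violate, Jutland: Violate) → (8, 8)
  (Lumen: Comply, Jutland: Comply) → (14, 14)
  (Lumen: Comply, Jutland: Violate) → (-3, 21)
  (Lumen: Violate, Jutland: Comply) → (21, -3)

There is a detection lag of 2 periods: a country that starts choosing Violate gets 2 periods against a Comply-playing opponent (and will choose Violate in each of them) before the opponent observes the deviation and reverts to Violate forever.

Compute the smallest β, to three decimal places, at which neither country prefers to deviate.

0.734

The best deviation is to choose Violate for all 2 undetected periods, earning 21 each, then 8 forever once detected.
Deviation value: 21(1−β^2)/(1−β) + 8β^2/(1−β); cooperation value: 14/(1−β).
IC: 14 ≥ 21(1−β^2) + 8β^2 = 21 − 13β^2.
So β^2 ≥ 7/13, giving β ≥ (7/13)^(1/2) ≈ 0.734.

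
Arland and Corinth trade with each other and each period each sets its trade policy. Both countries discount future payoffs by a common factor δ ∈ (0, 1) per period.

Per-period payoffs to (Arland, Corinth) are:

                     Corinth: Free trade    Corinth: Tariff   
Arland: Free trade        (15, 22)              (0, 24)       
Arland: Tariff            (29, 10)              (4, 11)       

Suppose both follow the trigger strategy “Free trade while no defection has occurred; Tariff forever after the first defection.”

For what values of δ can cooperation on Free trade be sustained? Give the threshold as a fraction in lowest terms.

Arland's threshold: (29−15)/(29−4) = 14/25.
Corinth's threshold: (24−22)/(24−11) = 2/13.
14/25 > 2/13, so Arland binds and δ* = 14/25.

14/25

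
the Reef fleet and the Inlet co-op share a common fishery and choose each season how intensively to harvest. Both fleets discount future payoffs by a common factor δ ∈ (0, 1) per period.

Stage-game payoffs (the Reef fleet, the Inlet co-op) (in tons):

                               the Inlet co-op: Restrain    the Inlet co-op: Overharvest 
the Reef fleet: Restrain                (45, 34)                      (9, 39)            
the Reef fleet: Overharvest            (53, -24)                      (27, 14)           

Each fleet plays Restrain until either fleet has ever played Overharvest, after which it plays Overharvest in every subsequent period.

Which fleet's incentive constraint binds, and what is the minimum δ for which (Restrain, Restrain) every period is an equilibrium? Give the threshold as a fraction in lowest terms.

the Reef fleet: cooperation gives 45 each period; deviation gives 53 once then 27 forever.
  45/(1−δ) ≥ 53 + 27δ/(1−δ) ⇒ δ ≥ 8/26 = 4/13.
the Inlet co-op: cooperation gives 34 each period; deviation gives 39 once then 14 forever.
  δ ≥ 5/25 = 1/5.
Both must hold, so the binding constraint is the Reef fleet's: δ ≥ 4/13.

the Reef fleet; δ ≥ 4/13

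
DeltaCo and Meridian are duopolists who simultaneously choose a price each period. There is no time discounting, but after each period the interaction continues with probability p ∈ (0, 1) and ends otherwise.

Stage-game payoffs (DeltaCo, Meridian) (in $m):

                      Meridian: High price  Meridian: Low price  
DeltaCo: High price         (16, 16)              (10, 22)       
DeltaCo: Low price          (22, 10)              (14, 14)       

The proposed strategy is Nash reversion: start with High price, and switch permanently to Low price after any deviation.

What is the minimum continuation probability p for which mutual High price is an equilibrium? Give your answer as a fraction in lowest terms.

3/4

Expected cooperation value is 16 + p·16 + p²·16 + … = 16/(1−p); deviation gives 22 + p·14/(1−p).
16 ≥ 22(1−p) + 14p ⇒ 8p ≥ 6 ⇒ p ≥ 6/8 = 3/4.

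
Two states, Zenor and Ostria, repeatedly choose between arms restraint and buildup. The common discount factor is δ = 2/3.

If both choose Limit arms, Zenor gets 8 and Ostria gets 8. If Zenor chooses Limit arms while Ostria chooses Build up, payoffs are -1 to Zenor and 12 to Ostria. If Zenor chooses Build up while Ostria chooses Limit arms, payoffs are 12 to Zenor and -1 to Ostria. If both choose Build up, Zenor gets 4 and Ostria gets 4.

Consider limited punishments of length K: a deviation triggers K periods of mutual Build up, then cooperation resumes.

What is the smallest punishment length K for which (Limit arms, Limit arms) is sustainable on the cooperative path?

2

IC: δ(1−δ^K)/(1−δ) ≥ (12−8)/(8−4) = 1.
With δ = 2/3: need 1 − δ^K ≥ 1·(1−2/3)/(2/3), i.e. δ^K ≤ 0.5000.
Since (2/3)^1 = 0.6667 and (2/3)^2 = 0.4444, the smallest such K is 2.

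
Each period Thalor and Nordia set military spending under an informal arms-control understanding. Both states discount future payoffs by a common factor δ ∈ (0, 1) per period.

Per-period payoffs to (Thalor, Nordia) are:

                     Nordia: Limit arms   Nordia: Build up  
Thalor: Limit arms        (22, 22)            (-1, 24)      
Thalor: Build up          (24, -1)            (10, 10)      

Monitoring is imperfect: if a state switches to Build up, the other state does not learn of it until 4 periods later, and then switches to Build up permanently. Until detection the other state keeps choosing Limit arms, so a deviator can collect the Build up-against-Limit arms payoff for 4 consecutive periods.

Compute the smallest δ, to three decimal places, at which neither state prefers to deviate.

A deviator earns 24 for 4 periods, then 10 forever; cooperating earns 22 forever. Multiplying the IC by (1−δ):
22 ≥ 24(1−δ^4) + 10δ^4, so 14·δ^4 ≥ 2 and δ^4 ≥ 1/7.
δ ≥ (1/7)^(1/4) ≈ 0.615.

0.615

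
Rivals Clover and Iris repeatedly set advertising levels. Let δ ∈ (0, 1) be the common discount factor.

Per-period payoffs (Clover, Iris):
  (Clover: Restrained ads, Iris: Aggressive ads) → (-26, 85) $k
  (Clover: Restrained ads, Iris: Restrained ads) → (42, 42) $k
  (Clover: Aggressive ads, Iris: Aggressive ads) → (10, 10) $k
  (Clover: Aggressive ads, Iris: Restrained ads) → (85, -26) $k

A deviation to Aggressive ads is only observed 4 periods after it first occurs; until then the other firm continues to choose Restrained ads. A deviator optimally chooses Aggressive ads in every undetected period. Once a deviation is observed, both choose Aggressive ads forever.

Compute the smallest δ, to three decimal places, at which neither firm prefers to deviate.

Deviating for the 4 undetected periods gains 85−42 = 43 per period over cooperation, then loses 42−10 = 32 per period forever once punishment starts.
Gain: 43(1 + δ + … + δ^3); loss: 32·δ^4/(1−δ).
No profitable deviation ⇔ 43(1−δ^4) ≤ 32·δ^4, i.e. δ^4 ≥ 43/(43+32) = 43/75.
Hence δ ≥ (43/75)^(1/4) ≈ 0.870.

0.870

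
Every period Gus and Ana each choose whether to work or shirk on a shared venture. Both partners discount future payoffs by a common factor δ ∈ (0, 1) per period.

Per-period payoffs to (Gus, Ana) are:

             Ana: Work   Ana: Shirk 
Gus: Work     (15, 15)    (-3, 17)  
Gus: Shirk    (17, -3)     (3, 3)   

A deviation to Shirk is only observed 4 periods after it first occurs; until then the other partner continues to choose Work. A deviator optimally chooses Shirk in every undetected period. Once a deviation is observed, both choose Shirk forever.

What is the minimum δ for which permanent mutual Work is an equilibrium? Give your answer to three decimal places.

The best deviation is to choose Shirk for all 4 undetected periods, earning 17 each, then 3 forever once detected.
Deviation value: 17(1−δ^4)/(1−δ) + 3δ^4/(1−δ); cooperation value: 15/(1−δ).
IC: 15 ≥ 17(1−δ^4) + 3δ^4 = 17 − 14δ^4.
So δ^4 ≥ 2/14 = 1/7, giving δ ≥ (1/7)^(1/4) ≈ 0.615.

0.615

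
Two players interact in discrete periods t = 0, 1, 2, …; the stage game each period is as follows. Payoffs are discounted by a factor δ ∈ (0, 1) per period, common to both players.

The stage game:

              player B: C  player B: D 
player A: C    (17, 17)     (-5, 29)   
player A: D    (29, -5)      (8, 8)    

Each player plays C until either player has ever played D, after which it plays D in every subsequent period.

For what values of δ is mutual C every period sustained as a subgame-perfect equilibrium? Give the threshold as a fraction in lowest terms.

One-period gain from deviating is 29 − 17 = 12. The loss is 17 − 8 = 9 in every subsequent period, with present value 9·δ/(1−δ).
Deviation is unprofitable when 9·δ/(1−δ) ≥ 12, i.e. δ/(1−δ) ≥ 4/3.
Equivalently δ ≥ 12/(12+9) = 4/7.

4/7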